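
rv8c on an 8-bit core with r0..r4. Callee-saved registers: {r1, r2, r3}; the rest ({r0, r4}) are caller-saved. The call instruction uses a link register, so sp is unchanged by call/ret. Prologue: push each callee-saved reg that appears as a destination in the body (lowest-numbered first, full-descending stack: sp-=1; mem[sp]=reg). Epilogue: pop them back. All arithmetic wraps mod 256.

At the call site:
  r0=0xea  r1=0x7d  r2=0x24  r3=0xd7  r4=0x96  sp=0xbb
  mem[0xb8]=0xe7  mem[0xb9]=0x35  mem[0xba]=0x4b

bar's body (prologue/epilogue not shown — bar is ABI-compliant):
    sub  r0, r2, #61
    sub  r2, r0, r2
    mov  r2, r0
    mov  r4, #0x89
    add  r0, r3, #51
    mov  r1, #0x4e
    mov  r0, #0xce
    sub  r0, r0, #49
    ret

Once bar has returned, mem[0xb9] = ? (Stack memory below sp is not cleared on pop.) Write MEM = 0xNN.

prologue: push r1 -> mem[0xba]=0x7d, sp=0xba
prologue: push r2 -> mem[0xb9]=0x24, sp=0xb9
body[0] sub  r0, r2, #61 -> r0=0xe7
body[1] sub  r2, r0, r2 -> r2=0xc3
body[2] mov  r2, r0 -> r2=0xe7
body[3] mov  r4, #0x89 -> r4=0x89
body[4] add  r0, r3, #51 -> r0=0x0a
body[5] mov  r1, #0x4e -> r1=0x4e
body[6] mov  r0, #0xce -> r0=0xce
body[7] sub  r0, r0, #49 -> r0=0x9d
epilogue: pop r2=0x24, sp=0xba
epilogue: pop r1=0x7d, sp=0xbb
prologue pushed ['r1', 'r2'] at ['0xba', '0xb9']

MEM = 0x24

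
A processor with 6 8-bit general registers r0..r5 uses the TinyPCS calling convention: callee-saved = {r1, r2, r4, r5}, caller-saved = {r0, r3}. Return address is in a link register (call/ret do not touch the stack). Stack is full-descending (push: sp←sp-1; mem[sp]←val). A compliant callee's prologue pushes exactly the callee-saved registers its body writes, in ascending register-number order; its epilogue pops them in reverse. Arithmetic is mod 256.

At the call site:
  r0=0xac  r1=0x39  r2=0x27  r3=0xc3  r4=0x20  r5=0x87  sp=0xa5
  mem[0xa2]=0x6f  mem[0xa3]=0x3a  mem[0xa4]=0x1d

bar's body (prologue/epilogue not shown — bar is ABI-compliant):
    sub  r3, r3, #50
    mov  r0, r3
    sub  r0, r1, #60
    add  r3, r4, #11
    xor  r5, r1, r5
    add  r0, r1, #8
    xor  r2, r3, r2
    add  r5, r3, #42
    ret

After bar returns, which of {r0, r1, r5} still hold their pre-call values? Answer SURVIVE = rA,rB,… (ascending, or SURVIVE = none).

SURVIVE = r1,r5

prologue: push r2 -> mem[0xa4]=0x27, sp=0xa4
prologue: push r5 -> mem[0xa3]=0x87, sp=0xa3
body[0] sub  r3, r3, #50 -> r3=0x91
body[1] mov  r0, r3 -> r0=0x91
body[2] sub  r0, r1, #60 -> r0=0xfd
body[3] add  r3, r4, #11 -> r3=0x2b
body[4] xor  r5, r1, r5 -> r5=0xbe
body[5] add  r0, r1, #8 -> r0=0x41
body[6] xor  r2, r3, r2 -> r2=0x0c
body[7] add  r5, r3, #42 -> r5=0x55
epilogue: pop r5=0x87, sp=0xa4
epilogue: pop r2=0x27, sp=0xa5
r0: caller-saved, written=True
r1: callee-saved, written=False
r5: callee-saved, written=True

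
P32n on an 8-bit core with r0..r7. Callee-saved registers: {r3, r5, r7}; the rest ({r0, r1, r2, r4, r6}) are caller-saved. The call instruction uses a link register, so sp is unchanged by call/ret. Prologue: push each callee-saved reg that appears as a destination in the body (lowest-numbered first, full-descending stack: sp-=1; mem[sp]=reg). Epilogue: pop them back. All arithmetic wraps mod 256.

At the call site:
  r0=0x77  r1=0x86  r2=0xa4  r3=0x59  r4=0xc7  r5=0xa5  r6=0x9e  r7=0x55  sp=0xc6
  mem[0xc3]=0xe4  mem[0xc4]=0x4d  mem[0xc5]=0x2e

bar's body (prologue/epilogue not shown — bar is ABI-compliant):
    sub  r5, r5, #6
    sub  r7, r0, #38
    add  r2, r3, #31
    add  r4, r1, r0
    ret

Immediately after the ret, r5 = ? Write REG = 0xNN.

REG = 0xa5

prologue: push r5 → mem[0xc5]=0xa5, sp=0xc5
prologue: push r7 → mem[0xc4]=0x55, sp=0xc4
body[0] sub  r5, r5, #6 → r5=0x9f
body[1] sub  r7, r0, #38 → r7=0x51
body[2] add  r2, r3, #31 → r2=0x78
body[3] add  r4, r1, r0 → r4=0xfd
epilogue: pop r7=0x55, sp=0xc5
epilogue: pop r5=0xa5, sp=0xc6
r5 is callee-saved → restored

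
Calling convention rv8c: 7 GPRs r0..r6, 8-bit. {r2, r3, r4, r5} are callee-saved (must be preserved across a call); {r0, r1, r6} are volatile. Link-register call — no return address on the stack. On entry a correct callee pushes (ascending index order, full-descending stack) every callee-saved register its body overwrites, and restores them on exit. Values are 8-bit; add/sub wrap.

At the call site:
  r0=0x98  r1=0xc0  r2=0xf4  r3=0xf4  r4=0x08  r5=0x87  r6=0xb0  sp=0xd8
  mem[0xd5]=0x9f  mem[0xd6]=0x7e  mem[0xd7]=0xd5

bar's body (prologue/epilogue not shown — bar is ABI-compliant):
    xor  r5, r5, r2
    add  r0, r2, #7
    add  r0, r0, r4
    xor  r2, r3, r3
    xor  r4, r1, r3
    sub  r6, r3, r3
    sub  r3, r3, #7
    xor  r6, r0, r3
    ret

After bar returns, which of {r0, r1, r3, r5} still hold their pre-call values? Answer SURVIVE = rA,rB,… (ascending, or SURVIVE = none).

SURVIVE = r1,r3,r5

prologue: push r2 -> mem[0xd7]=0xf4, sp=0xd7
prologue: push r3 -> mem[0xd6]=0xf4, sp=0xd6
prologue: push r4 -> mem[0xd5]=0x08, sp=0xd5
prologue: push r5 -> mem[0xd4]=0x87, sp=0xd4
body[0] xor  r5, r5, r2 -> r5=0x73
body[1] add  r0, r2, #7 -> r0=0xfb
body[2] add  r0, r0, r4 -> r0=0x03
body[3] xor  r2, r3, r3 -> r2=0x00
body[4] xor  r4, r1, r3 -> r4=0x34
body[5] sub  r6, r3, r3 -> r6=0x00
body[6] sub  r3, r3, #7 -> r3=0xed
body[7] xor  r6, r0, r3 -> r6=0xee
epilogue: pop r5=0x87, sp=0xd5
epilogue: pop r4=0x08, sp=0xd6
epilogue: pop r3=0xf4, sp=0xd7
epilogue: pop r2=0xf4, sp=0xd8
r0: caller-saved, written=True
r1: caller-saved, written=False
r3: callee-saved, written=True
r5: callee-saved, written=True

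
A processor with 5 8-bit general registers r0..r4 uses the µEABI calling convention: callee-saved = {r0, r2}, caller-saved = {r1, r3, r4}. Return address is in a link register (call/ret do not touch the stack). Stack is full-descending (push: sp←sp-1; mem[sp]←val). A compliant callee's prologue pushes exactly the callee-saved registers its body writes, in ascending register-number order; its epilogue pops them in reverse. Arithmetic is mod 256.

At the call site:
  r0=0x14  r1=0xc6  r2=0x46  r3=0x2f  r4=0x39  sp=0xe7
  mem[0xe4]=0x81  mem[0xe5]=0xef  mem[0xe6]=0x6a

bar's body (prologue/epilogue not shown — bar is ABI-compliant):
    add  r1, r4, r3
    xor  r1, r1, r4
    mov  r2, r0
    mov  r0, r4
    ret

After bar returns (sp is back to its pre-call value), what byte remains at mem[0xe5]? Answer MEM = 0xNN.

prologue: push r0 → mem[0xe6]=0x14, sp=0xe6
prologue: push r2 → mem[0xe5]=0x46, sp=0xe5
body[0] add  r1, r4, r3 → r1=0x68
body[1] xor  r1, r1, r4 → r1=0x51
body[2] mov  r2, r0 → r2=0x14
body[3] mov  r0, r4 → r0=0x39
epilogue: pop r2=0x46, sp=0xe6
epilogue: pop r0=0x14, sp=0xe7
prologue pushed ['r0', 'r2'] at ['0xe6', '0xe5']

MEM = 0x46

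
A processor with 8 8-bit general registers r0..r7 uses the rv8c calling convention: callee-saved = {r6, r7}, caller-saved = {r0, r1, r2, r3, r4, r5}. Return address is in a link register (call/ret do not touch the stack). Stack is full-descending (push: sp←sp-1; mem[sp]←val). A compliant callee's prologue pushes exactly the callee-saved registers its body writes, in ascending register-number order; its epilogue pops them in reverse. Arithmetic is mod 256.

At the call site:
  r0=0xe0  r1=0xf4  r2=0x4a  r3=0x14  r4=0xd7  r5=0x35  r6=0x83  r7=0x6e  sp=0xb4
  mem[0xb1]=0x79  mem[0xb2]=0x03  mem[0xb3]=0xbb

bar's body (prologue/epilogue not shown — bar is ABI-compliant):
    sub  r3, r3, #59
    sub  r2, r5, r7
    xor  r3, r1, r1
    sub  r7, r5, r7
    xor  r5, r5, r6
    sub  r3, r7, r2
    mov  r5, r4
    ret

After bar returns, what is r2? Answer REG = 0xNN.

prologue: push r7 → mem[0xb3]=0x6e, sp=0xb3
body[0] sub  r3, r3, #59 → r3=0xd9
body[1] sub  r2, r5, r7 → r2=0xc7
body[2] xor  r3, r1, r1 → r3=0x00
body[3] sub  r7, r5, r7 → r7=0xc7
body[4] xor  r5, r5, r6 → r5=0xb6
body[5] sub  r3, r7, r2 → r3=0x00
body[6] mov  r5, r4 → r5=0xd7
epilogue: pop r7=0x6e, sp=0xb4
r2 is caller-saved → body value

REG = 0xc7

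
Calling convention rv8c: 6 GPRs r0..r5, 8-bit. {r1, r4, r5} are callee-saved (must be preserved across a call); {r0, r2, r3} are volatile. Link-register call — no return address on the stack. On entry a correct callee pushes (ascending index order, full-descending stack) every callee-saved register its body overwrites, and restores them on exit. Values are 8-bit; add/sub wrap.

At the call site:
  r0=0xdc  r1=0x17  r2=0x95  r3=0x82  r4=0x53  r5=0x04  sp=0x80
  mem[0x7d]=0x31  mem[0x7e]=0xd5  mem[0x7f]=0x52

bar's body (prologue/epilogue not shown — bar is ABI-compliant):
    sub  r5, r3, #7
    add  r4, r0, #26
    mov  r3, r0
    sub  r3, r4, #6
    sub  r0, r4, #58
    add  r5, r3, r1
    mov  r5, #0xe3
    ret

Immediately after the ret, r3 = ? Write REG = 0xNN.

prologue: push r4 → mem[0x7f]=0x53, sp=0x7f
prologue: push r5 → mem[0x7e]=0x04, sp=0x7e
body[0] sub  r5, r3, #7 → r5=0x7b
body[1] add  r4, r0, #26 → r4=0xf6
body[2] mov  r3, r0 → r3=0xdc
body[3] sub  r3, r4, #6 → r3=0xf0
body[4] sub  r0, r4, #58 → r0=0xbc
body[5] add  r5, r3, r1 → r5=0x07
body[6] mov  r5, #0xe3 → r5=0xe3
epilogue: pop r5=0x04, sp=0x7f
epilogue: pop r4=0x53, sp=0x80
r3 is caller-saved → body value

REG = 0xf0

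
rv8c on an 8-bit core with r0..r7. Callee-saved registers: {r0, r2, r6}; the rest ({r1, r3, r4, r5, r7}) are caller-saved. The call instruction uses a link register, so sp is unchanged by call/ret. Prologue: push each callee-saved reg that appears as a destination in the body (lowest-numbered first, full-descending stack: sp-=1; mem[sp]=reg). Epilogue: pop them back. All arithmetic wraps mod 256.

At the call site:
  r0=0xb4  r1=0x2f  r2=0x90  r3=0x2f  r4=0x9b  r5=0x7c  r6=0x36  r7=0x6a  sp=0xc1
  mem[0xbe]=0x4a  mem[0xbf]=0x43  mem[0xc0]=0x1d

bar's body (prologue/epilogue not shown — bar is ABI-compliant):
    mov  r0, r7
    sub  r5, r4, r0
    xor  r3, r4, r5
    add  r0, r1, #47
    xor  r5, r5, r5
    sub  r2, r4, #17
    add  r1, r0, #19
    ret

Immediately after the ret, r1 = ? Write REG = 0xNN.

REG = 0x71

prologue: push r0 -> mem[0xc0]=0xb4, sp=0xc0
prologue: push r2 -> mem[0xbf]=0x90, sp=0xbf
body[0] mov  r0, r7 -> r0=0x6a
body[1] sub  r5, r4, r0 -> r5=0x31
body[2] xor  r3, r4, r5 -> r3=0xaa
body[3] add  r0, r1, #47 -> r0=0x5e
body[4] xor  r5, r5, r5 -> r5=0x00
body[5] sub  r2, r4, #17 -> r2=0x8a
body[6] add  r1, r0, #19 -> r1=0x71
epilogue: pop r2=0x90, sp=0xc0
epilogue: pop r0=0xb4, sp=0xc1
r1 is caller-saved -> body value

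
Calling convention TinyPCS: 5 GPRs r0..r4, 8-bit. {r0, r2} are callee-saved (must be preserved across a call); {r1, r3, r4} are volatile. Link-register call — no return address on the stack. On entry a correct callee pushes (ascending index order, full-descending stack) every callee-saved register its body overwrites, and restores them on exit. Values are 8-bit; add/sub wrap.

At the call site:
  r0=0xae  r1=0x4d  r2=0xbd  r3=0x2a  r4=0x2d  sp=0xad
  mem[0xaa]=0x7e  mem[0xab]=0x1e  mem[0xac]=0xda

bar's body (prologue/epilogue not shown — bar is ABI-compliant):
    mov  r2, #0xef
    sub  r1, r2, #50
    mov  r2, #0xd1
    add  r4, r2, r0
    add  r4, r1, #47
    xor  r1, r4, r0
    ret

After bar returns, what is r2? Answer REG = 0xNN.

prologue: push r2 → mem[0xac]=0xbd, sp=0xac
body[0] mov  r2, #0xef → r2=0xef
body[1] sub  r1, r2, #50 → r1=0xbd
body[2] mov  r2, #0xd1 → r2=0xd1
body[3] add  r4, r2, r0 → r4=0x7f
body[4] add  r4, r1, #47 → r4=0xec
body[5] xor  r1, r4, r0 → r1=0x42
epilogue: pop r2=0xbd, sp=0xad
r2 is callee-saved → restored

REG = 0xbd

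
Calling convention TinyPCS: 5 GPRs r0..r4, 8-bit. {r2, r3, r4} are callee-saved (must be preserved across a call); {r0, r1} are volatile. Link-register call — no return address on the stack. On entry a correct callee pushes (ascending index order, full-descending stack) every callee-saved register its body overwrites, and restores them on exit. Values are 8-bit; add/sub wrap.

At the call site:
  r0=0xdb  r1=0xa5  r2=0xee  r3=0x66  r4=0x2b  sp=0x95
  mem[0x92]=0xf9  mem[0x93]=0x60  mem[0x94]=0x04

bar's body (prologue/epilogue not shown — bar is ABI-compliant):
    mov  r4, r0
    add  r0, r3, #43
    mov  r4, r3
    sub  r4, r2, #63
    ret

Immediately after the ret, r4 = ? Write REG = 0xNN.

REG = 0x2b

prologue: push r4 → mem[0x94]=0x2b, sp=0x94
body[0] mov  r4, r0 → r4=0xdb
body[1] add  r0, r3, #43 → r0=0x91
body[2] mov  r4, r3 → r4=0x66
body[3] sub  r4, r2, #63 → r4=0xaf
epilogue: pop r4=0x2b, sp=0x95
r4 is callee-saved → restored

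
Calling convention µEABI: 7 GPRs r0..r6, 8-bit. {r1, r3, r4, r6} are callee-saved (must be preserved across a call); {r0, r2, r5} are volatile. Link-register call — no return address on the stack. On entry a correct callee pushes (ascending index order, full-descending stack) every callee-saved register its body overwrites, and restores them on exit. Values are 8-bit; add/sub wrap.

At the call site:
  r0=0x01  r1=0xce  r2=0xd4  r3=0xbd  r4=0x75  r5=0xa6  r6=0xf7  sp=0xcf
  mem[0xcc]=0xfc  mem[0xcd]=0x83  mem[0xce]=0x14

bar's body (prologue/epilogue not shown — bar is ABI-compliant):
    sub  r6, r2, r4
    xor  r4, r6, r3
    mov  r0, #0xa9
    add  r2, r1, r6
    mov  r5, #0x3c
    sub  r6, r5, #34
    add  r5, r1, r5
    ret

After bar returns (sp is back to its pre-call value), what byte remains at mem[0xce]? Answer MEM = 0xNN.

MEM = 0x75

prologue: push r4 → mem[0xce]=0x75, sp=0xce
prologue: push r6 → mem[0xcd]=0xf7, sp=0xcd
body[0] sub  r6, r2, r4 → r6=0x5f
body[1] xor  r4, r6, r3 → r4=0xe2
body[2] mov  r0, #0xa9 → r0=0xa9
body[3] add  r2, r1, r6 → r2=0x2d
body[4] mov  r5, #0x3c → r5=0x3c
body[5] sub  r6, r5, #34 → r6=0x1a
body[6] add  r5, r1, r5 → r5=0x0a
epilogue: pop r6=0xf7, sp=0xce
epilogue: pop r4=0x75, sp=0xcf
prologue pushed ['r4', 'r6'] at ['0xce', '0xcd']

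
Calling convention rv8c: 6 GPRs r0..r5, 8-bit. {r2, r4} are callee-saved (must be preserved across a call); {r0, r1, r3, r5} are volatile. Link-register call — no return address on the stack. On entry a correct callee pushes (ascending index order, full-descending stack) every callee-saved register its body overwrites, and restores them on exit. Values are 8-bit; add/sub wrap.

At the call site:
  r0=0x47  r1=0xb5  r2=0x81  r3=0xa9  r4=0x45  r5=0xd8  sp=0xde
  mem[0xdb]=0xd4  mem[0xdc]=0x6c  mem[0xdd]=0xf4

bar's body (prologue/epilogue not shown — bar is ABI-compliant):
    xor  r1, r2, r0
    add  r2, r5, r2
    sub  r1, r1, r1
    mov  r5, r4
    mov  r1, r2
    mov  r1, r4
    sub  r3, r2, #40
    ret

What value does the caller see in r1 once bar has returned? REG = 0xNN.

REG = 0x45

prologue: push r2 -> mem[0xdd]=0x81, sp=0xdd
body[0] xor  r1, r2, r0 -> r1=0xc6
body[1] add  r2, r5, r2 -> r2=0x59
body[2] sub  r1, r1, r1 -> r1=0x00
body[3] mov  r5, r4 -> r5=0x45
body[4] mov  r1, r2 -> r1=0x59
body[5] mov  r1, r4 -> r1=0x45
body[6] sub  r3, r2, #40 -> r3=0x31
epilogue: pop r2=0x81, sp=0xde
r1 is caller-saved -> body value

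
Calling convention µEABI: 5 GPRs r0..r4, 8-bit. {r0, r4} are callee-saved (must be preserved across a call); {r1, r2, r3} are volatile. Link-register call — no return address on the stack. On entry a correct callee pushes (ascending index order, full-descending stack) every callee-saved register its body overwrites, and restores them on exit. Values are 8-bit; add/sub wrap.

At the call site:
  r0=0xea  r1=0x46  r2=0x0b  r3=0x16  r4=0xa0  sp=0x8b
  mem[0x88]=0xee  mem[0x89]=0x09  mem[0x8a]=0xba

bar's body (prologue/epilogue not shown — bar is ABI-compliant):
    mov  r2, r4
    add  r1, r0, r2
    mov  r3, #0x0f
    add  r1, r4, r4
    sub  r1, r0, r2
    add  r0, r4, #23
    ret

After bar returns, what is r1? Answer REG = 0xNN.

REG = 0x4a

prologue: push r0 -> mem[0x8a]=0xea, sp=0x8a
body[0] mov  r2, r4 -> r2=0xa0
body[1] add  r1, r0, r2 -> r1=0x8a
body[2] mov  r3, #0x0f -> r3=0x0f
body[3] add  r1, r4, r4 -> r1=0x40
body[4] sub  r1, r0, r2 -> r1=0x4a
body[5] add  r0, r4, #23 -> r0=0xb7
epilogue: pop r0=0xea, sp=0x8b
r1 is caller-saved -> body value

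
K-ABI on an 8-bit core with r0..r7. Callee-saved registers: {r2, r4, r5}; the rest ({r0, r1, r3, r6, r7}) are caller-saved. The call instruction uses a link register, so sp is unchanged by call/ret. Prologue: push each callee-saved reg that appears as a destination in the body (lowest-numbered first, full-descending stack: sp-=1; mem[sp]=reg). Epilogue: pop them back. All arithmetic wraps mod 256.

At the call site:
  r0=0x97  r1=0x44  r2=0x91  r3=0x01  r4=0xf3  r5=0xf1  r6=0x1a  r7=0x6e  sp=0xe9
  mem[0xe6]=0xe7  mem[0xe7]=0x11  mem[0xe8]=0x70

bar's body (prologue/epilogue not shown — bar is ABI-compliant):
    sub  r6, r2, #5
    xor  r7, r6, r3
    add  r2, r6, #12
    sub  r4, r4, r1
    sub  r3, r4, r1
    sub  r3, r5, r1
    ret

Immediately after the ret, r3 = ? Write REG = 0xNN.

prologue: push r2 → mem[0xe8]=0x91, sp=0xe8
prologue: push r4 → mem[0xe7]=0xf3, sp=0xe7
body[0] sub  r6, r2, #5 → r6=0x8c
body[1] xor  r7, r6, r3 → r7=0x8d
body[2] add  r2, r6, #12 → r2=0x98
body[3] sub  r4, r4, r1 → r4=0xaf
body[4] sub  r3, r4, r1 → r3=0x6b
body[5] sub  r3, r5, r1 → r3=0xad
epilogue: pop r4=0xf3, sp=0xe8
epilogue: pop r2=0x91, sp=0xe9
r3 is caller-saved → body value

REG = 0xad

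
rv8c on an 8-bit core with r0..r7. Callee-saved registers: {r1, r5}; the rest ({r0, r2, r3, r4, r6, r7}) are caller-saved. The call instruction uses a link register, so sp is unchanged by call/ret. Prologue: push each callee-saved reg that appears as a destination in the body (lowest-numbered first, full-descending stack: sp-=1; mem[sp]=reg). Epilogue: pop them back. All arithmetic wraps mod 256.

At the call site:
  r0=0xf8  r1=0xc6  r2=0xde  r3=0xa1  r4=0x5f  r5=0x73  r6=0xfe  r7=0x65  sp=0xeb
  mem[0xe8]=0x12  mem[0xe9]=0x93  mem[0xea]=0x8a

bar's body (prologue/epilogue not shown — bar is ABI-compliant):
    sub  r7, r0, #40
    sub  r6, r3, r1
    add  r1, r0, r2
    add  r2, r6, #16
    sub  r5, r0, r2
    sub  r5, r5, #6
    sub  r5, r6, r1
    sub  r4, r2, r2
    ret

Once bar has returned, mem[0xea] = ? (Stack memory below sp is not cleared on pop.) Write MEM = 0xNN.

MEM = 0xc6

prologue: push r1 -> mem[0xea]=0xc6, sp=0xea
prologue: push r5 -> mem[0xe9]=0x73, sp=0xe9
body[0] sub  r7, r0, #40 -> r7=0xd0
body[1] sub  r6, r3, r1 -> r6=0xdb
body[2] add  r1, r0, r2 -> r1=0xd6
body[3] add  r2, r6, #16 -> r2=0xeb
body[4] sub  r5, r0, r2 -> r5=0x0d
body[5] sub  r5, r5, #6 -> r5=0x07
body[6] sub  r5, r6, r1 -> r5=0x05
body[7] sub  r4, r2, r2 -> r4=0x00
epilogue: pop r5=0x73, sp=0xea
epilogue: pop r1=0xc6, sp=0xeb
prologue pushed ['r1', 'r5'] at ['0xea', '0xe9']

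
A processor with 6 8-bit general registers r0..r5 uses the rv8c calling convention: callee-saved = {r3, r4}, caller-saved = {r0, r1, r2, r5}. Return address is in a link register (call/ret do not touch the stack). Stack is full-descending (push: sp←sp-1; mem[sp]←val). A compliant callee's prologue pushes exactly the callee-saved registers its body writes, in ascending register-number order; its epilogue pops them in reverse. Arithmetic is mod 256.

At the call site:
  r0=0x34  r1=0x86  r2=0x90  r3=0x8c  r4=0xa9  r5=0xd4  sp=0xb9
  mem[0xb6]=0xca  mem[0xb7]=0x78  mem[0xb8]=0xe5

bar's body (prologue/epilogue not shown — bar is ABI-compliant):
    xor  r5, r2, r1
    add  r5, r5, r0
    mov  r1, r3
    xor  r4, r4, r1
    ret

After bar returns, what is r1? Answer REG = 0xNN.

REG = 0x8c

prologue: push r4 → mem[0xb8]=0xa9, sp=0xb8
body[0] xor  r5, r2, r1 → r5=0x16
body[1] add  r5, r5, r0 → r5=0x4a
body[2] mov  r1, r3 → r1=0x8c
body[3] xor  r4, r4, r1 → r4=0x25
epilogue: pop r4=0xa9, sp=0xb9
r1 is caller-saved → body value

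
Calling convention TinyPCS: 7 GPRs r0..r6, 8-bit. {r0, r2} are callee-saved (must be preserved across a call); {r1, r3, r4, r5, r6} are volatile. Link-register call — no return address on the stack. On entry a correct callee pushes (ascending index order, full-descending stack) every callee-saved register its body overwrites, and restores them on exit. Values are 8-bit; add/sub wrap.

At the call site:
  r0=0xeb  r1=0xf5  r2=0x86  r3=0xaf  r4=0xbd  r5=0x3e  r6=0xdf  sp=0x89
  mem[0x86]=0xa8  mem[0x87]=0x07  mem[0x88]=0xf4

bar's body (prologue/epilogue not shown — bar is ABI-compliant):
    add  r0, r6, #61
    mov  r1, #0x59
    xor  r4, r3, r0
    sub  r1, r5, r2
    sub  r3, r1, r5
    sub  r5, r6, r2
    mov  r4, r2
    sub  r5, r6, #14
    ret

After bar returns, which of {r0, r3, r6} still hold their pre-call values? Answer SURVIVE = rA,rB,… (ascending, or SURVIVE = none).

SURVIVE = r0,r6

prologue: push r0 → mem[0x88]=0xeb, sp=0x88
body[0] add  r0, r6, #61 → r0=0x1c
body[1] mov  r1, #0x59 → r1=0x59
body[2] xor  r4, r3, r0 → r4=0xb3
body[3] sub  r1, r5, r2 → r1=0xb8
body[4] sub  r3, r1, r5 → r3=0x7a
body[5] sub  r5, r6, r2 → r5=0x59
body[6] mov  r4, r2 → r4=0x86
body[7] sub  r5, r6, #14 → r5=0xd1
epilogue: pop r0=0xeb, sp=0x89
r0: callee-saved, written=True
r3: caller-saved, written=True
r6: caller-saved, written=False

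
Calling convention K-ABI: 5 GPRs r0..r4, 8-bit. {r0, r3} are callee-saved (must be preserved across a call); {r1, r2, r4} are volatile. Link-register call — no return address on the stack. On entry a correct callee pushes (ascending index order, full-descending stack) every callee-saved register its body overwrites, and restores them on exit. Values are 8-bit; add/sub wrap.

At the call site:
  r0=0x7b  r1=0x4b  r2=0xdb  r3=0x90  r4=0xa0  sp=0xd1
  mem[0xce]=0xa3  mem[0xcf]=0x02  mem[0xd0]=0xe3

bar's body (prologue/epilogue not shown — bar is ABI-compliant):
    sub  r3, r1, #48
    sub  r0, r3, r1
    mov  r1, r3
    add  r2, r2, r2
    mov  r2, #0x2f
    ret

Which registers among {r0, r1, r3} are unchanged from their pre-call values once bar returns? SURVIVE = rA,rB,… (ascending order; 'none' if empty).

SURVIVE = r0,r3

prologue: push r0 -> mem[0xd0]=0x7b, sp=0xd0
prologue: push r3 -> mem[0xcf]=0x90, sp=0xcf
body[0] sub  r3, r1, #48 -> r3=0x1b
body[1] sub  r0, r3, r1 -> r0=0xd0
body[2] mov  r1, r3 -> r1=0x1b
body[3] add  r2, r2, r2 -> r2=0xb6
body[4] mov  r2, #0x2f -> r2=0x2f
epilogue: pop r3=0x90, sp=0xd0
epilogue: pop r0=0x7b, sp=0xd1
r0: callee-saved, written=True
r1: caller-saved, written=True
r3: callee-saved, written=True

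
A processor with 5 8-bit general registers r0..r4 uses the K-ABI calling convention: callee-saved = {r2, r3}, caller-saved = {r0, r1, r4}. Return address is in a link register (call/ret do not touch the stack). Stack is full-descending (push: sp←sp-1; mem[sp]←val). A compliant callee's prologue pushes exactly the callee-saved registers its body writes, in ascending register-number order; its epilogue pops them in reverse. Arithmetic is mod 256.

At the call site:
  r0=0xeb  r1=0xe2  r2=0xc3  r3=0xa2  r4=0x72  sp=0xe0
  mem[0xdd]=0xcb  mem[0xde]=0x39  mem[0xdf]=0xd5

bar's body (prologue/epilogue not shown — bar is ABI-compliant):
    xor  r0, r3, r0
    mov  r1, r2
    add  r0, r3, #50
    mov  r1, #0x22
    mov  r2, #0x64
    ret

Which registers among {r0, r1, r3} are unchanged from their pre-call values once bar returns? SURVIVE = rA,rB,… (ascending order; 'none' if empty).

SURVIVE = r3

prologue: push r2 → mem[0xdf]=0xc3, sp=0xdf
body[0] xor  r0, r3, r0 → r0=0x49
body[1] mov  r1, r2 → r1=0xc3
body[2] add  r0, r3, #50 → r0=0xd4
body[3] mov  r1, #0x22 → r1=0x22
body[4] mov  r2, #0x64 → r2=0x64
epilogue: pop r2=0xc3, sp=0xe0
r0: caller-saved, written=True
r1: caller-saved, written=True
r3: callee-saved, written=False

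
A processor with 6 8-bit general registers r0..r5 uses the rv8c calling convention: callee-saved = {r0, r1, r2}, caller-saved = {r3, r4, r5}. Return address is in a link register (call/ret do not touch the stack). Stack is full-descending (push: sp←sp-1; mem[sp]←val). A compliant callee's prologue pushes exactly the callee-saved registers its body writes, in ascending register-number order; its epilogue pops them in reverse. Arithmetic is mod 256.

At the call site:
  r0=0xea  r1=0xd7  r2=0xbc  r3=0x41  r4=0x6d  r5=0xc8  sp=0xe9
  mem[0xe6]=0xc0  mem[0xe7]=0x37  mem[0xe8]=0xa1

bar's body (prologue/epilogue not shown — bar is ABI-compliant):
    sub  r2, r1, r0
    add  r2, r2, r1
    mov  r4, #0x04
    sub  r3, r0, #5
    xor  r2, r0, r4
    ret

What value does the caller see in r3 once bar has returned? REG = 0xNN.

REG = 0xe5

prologue: push r2 → mem[0xe8]=0xbc, sp=0xe8
body[0] sub  r2, r1, r0 → r2=0xed
body[1] add  r2, r2, r1 → r2=0xc4
body[2] mov  r4, #0x04 → r4=0x04
body[3] sub  r3, r0, #5 → r3=0xe5
body[4] xor  r2, r0, r4 → r2=0xee
epilogue: pop r2=0xbc, sp=0xe9
r3 is caller-saved → body value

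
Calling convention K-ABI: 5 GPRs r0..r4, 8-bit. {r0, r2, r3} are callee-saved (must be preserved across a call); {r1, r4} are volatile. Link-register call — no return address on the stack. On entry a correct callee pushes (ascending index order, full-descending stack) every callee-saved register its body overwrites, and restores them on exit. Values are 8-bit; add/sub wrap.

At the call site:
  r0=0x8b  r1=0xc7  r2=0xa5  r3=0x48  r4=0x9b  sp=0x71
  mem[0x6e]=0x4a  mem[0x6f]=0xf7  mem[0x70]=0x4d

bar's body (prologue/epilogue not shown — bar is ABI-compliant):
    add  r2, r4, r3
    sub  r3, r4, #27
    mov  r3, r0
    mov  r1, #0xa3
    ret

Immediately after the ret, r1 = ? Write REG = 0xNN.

REG = 0xa3

prologue: push r2 -> mem[0x70]=0xa5, sp=0x70
prologue: push r3 -> mem[0x6f]=0x48, sp=0x6f
body[0] add  r2, r4, r3 -> r2=0xe3
body[1] sub  r3, r4, #27 -> r3=0x80
body[2] mov  r3, r0 -> r3=0x8b
body[3] mov  r1, #0xa3 -> r1=0xa3
epilogue: pop r3=0x48, sp=0x70
epilogue: pop r2=0xa5, sp=0x71
r1 is caller-saved -> body value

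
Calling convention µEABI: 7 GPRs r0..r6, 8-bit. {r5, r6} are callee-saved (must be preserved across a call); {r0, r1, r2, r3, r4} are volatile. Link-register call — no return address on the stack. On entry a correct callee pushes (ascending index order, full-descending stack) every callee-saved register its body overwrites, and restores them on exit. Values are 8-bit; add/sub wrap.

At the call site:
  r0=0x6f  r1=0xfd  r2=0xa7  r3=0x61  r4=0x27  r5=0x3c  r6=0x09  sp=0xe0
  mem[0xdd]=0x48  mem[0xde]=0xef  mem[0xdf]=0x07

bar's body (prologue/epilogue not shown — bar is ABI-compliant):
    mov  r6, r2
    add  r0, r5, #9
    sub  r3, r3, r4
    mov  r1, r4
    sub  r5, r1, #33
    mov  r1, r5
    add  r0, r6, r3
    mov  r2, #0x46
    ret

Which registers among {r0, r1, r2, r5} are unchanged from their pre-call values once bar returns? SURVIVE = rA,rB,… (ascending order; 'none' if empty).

SURVIVE = r5

prologue: push r5 → mem[0xdf]=0x3c, sp=0xdf
prologue: push r6 → mem[0xde]=0x09, sp=0xde
body[0] mov  r6, r2 → r6=0xa7
body[1] add  r0, r5, #9 → r0=0x45
body[2] sub  r3, r3, r4 → r3=0x3a
body[3] mov  r1, r4 → r1=0x27
body[4] sub  r5, r1, #33 → r5=0x06
body[5] mov  r1, r5 → r1=0x06
body[6] add  r0, r6, r3 → r0=0xe1
body[7] mov  r2, #0x46 → r2=0x46
epilogue: pop r6=0x09, sp=0xdf
epilogue: pop r5=0x3c, sp=0xe0
r0: caller-saved, written=True
r1: caller-saved, written=True
r2: caller-saved, written=True
r5: callee-saved, written=True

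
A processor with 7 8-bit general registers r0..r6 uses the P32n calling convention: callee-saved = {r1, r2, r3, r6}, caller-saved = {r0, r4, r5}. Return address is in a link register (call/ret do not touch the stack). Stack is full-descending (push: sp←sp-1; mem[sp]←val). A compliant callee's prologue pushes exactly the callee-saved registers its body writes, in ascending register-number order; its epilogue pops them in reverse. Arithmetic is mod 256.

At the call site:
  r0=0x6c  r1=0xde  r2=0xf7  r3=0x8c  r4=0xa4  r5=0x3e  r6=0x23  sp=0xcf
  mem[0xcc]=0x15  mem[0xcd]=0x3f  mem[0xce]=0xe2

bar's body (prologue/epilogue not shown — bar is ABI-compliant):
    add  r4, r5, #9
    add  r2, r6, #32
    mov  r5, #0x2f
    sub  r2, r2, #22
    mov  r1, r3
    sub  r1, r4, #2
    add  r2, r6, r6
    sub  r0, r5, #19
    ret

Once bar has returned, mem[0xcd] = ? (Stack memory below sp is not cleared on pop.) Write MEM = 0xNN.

MEM = 0xf7

prologue: push r1 → mem[0xce]=0xde, sp=0xce
prologue: push r2 → mem[0xcd]=0xf7, sp=0xcd
body[0] add  r4, r5, #9 → r4=0x47
body[1] add  r2, r6, #32 → r2=0x43
body[2] mov  r5, #0x2f → r5=0x2f
body[3] sub  r2, r2, #22 → r2=0x2d
body[4] mov  r1, r3 → r1=0x8c
body[5] sub  r1, r4, #2 → r1=0x45
body[6] add  r2, r6, r6 → r2=0x46
body[7] sub  r0, r5, #19 → r0=0x1c
epilogue: pop r2=0xf7, sp=0xce
epilogue: pop r1=0xde, sp=0xcf
prologue pushed ['r1', 'r2'] at ['0xce', '0xcd']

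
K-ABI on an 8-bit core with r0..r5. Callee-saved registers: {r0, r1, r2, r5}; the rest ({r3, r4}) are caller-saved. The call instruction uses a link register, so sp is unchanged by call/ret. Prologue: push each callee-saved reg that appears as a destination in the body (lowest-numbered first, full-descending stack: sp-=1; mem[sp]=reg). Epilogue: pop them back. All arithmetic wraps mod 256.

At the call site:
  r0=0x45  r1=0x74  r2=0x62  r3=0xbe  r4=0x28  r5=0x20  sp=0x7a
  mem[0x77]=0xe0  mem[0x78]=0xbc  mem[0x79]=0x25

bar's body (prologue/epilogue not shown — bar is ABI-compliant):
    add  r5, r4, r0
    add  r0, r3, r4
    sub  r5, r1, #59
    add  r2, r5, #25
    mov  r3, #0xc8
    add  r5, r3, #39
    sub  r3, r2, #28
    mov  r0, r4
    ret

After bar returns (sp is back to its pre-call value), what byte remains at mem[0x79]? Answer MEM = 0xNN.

MEM = 0x45

prologue: push r0 → mem[0x79]=0x45, sp=0x79
prologue: push r2 → mem[0x78]=0x62, sp=0x78
prologue: push r5 → mem[0x77]=0x20, sp=0x77
body[0] add  r5, r4, r0 → r5=0x6d
body[1] add  r0, r3, r4 → r0=0xe6
body[2] sub  r5, r1, #59 → r5=0x39
body[3] add  r2, r5, #25 → r2=0x52
body[4] mov  r3, #0xc8 → r3=0xc8
body[5] add  r5, r3, #39 → r5=0xef
body[6] sub  r3, r2, #28 → r3=0x36
body[7] mov  r0, r4 → r0=0x28
epilogue: pop r5=0x20, sp=0x78
epilogue: pop r2=0x62, sp=0x79
epilogue: pop r0=0x45, sp=0x7a
prologue pushed ['r0', 'r2', 'r5'] at ['0x79', '0x78', '0x77']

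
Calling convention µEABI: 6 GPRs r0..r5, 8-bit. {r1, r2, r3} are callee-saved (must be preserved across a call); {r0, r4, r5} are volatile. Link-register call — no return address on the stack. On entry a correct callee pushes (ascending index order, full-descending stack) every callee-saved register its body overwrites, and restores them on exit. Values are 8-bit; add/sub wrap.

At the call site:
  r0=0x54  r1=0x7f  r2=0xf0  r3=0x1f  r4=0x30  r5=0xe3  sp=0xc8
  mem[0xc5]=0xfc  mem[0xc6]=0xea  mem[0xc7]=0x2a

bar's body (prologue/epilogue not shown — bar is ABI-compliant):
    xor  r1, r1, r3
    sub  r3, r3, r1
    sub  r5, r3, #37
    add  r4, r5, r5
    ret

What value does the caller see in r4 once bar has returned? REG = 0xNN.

prologue: push r1 → mem[0xc7]=0x7f, sp=0xc7
prologue: push r3 → mem[0xc6]=0x1f, sp=0xc6
body[0] xor  r1, r1, r3 → r1=0x60
body[1] sub  r3, r3, r1 → r3=0xbf
body[2] sub  r5, r3, #37 → r5=0x9a
body[3] add  r4, r5, r5 → r4=0x34
epilogue: pop r3=0x1f, sp=0xc7
epilogue: pop r1=0x7f, sp=0xc8
r4 is caller-saved → body value

REG = 0x34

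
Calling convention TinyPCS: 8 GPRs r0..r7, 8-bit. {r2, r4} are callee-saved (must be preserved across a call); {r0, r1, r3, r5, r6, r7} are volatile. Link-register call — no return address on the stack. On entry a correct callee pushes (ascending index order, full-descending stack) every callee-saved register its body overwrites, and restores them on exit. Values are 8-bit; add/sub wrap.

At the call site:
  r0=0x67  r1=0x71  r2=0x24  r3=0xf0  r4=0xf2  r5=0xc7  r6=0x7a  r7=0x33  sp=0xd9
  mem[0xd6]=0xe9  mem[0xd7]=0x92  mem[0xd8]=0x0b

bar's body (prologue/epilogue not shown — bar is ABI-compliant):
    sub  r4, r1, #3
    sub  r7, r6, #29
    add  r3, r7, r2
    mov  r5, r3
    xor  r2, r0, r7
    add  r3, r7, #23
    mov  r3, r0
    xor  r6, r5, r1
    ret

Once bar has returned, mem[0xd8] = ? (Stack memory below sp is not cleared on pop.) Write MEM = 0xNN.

MEM = 0x24

prologue: push r2 -> mem[0xd8]=0x24, sp=0xd8
prologue: push r4 -> mem[0xd7]=0xf2, sp=0xd7
body[0] sub  r4, r1, #3 -> r4=0x6e
body[1] sub  r7, r6, #29 -> r7=0x5d
body[2] add  r3, r7, r2 -> r3=0x81
body[3] mov  r5, r3 -> r5=0x81
body[4] xor  r2, r0, r7 -> r2=0x3a
body[5] add  r3, r7, #23 -> r3=0x74
body[6] mov  r3, r0 -> r3=0x67
body[7] xor  r6, r5, r1 -> r6=0xf0
epilogue: pop r4=0xf2, sp=0xd8
epilogue: pop r2=0x24, sp=0xd9
prologue pushed ['r2', 'r4'] at ['0xd8', '0xd7']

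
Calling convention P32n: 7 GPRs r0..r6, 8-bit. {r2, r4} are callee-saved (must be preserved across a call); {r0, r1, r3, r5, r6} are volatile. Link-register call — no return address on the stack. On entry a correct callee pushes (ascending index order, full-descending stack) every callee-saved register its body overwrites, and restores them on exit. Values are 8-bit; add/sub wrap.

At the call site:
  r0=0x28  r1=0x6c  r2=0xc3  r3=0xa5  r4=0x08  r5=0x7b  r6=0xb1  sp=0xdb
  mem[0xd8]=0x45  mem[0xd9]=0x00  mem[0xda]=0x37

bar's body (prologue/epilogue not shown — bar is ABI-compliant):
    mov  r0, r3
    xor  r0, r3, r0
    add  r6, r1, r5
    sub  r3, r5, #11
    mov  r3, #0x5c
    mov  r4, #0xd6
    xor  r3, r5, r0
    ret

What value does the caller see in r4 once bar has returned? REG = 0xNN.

REG = 0x08

prologue: push r4 -> mem[0xda]=0x08, sp=0xda
body[0] mov  r0, r3 -> r0=0xa5
body[1] xor  r0, r3, r0 -> r0=0x00
body[2] add  r6, r1, r5 -> r6=0xe7
body[3] sub  r3, r5, #11 -> r3=0x70
body[4] mov  r3, #0x5c -> r3=0x5c
body[5] mov  r4, #0xd6 -> r4=0xd6
body[6] xor  r3, r5, r0 -> r3=0x7b
epilogue: pop r4=0x08, sp=0xdb
r4 is callee-saved -> restored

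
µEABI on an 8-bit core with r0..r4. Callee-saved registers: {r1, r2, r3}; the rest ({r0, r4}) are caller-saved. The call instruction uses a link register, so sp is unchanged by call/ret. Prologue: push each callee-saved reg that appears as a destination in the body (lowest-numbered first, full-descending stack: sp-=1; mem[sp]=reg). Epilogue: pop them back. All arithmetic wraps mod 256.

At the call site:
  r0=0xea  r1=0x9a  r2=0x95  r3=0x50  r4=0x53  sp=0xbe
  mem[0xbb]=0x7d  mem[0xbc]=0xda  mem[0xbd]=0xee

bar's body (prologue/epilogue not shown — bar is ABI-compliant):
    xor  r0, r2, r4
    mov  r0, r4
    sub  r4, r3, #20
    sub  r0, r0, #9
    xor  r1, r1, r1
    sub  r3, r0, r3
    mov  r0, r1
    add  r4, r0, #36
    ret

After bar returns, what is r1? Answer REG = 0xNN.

REG = 0x9a

prologue: push r1 -> mem[0xbd]=0x9a, sp=0xbd
prologue: push r3 -> mem[0xbc]=0x50, sp=0xbc
body[0] xor  r0, r2, r4 -> r0=0xc6
body[1] mov  r0, r4 -> r0=0x53
body[2] sub  r4, r3, #20 -> r4=0x3c
body[3] sub  r0, r0, #9 -> r0=0x4a
body[4] xor  r1, r1, r1 -> r1=0x00
body[5] sub  r3, r0, r3 -> r3=0xfa
body[6] mov  r0, r1 -> r0=0x00
body[7] add  r4, r0, #36 -> r4=0x24
epilogue: pop r3=0x50, sp=0xbd
epilogue: pop r1=0x9a, sp=0xbe
r1 is callee-saved -> restored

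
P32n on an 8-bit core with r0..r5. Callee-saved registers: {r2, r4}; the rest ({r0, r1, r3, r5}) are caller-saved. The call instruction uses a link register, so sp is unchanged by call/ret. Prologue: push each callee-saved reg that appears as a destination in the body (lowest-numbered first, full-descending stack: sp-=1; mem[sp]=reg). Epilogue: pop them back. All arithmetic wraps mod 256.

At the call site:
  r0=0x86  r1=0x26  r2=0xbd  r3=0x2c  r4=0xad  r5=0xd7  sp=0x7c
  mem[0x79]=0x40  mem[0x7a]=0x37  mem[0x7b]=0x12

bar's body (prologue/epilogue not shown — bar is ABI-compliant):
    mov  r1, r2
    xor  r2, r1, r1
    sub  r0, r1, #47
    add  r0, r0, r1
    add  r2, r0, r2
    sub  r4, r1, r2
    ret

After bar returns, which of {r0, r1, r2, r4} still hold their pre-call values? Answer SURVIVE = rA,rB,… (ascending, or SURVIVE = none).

prologue: push r2 → mem[0x7b]=0xbd, sp=0x7b
prologue: push r4 → mem[0x7a]=0xad, sp=0x7a
body[0] mov  r1, r2 → r1=0xbd
body[1] xor  r2, r1, r1 → r2=0x00
body[2] sub  r0, r1, #47 → r0=0x8e
body[3] add  r0, r0, r1 → r0=0x4b
body[4] add  r2, r0, r2 → r2=0x4b
body[5] sub  r4, r1, r2 → r4=0x72
epilogue: pop r4=0xad, sp=0x7b
epilogue: pop r2=0xbd, sp=0x7c
r0: caller-saved, written=True
r1: caller-saved, written=True
r2: callee-saved, written=True
r4: callee-saved, written=True

SURVIVE = r2,r4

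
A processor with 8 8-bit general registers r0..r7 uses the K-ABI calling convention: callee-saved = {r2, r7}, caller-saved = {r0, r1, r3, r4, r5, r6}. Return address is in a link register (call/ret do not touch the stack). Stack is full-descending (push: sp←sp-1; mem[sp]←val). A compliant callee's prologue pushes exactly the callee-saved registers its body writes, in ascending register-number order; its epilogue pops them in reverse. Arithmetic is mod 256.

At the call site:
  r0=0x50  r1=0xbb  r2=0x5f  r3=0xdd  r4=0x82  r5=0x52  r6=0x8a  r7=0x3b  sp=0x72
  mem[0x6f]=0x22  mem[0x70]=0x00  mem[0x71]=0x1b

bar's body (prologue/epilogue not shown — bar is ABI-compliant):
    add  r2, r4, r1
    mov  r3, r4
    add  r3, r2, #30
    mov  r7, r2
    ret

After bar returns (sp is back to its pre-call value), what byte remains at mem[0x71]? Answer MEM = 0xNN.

MEM = 0x5f

prologue: push r2 -> mem[0x71]=0x5f, sp=0x71
prologue: push r7 -> mem[0x70]=0x3b, sp=0x70
body[0] add  r2, r4, r1 -> r2=0x3d
body[1] mov  r3, r4 -> r3=0x82
body[2] add  r3, r2, #30 -> r3=0x5b
body[3] mov  r7, r2 -> r7=0x3d
epilogue: pop r7=0x3b, sp=0x71
epilogue: pop r2=0x5f, sp=0x72
prologue pushed ['r2', 'r7'] at ['0x71', '0x70']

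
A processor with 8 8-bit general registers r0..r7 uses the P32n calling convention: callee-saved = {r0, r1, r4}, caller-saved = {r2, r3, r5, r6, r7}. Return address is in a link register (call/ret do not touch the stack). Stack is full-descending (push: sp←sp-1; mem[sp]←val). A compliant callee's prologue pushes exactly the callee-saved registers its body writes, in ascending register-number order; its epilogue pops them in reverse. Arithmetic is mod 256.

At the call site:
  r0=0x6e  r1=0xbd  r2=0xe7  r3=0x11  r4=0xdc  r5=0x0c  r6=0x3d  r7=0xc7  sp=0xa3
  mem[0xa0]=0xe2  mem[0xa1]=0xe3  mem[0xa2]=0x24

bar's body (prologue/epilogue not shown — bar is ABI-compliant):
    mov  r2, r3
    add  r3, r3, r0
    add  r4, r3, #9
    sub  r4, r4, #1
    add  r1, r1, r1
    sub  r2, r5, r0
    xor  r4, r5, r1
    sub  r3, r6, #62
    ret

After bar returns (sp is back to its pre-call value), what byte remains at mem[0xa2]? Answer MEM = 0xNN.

MEM = 0xbd

prologue: push r1 → mem[0xa2]=0xbd, sp=0xa2
prologue: push r4 → mem[0xa1]=0xdc, sp=0xa1
body[0] mov  r2, r3 → r2=0x11
body[1] add  r3, r3, r0 → r3=0x7f
body[2] add  r4, r3, #9 → r4=0x88
body[3] sub  r4, r4, #1 → r4=0x87
body[4] add  r1, r1, r1 → r1=0x7a
body[5] sub  r2, r5, r0 → r2=0x9e
body[6] xor  r4, r5, r1 → r4=0x76
body[7] sub  r3, r6, #62 → r3=0xff
epilogue: pop r4=0xdc, sp=0xa2
epilogue: pop r1=0xbd, sp=0xa3
prologue pushed ['r1', 'r4'] at ['0xa2', '0xa1']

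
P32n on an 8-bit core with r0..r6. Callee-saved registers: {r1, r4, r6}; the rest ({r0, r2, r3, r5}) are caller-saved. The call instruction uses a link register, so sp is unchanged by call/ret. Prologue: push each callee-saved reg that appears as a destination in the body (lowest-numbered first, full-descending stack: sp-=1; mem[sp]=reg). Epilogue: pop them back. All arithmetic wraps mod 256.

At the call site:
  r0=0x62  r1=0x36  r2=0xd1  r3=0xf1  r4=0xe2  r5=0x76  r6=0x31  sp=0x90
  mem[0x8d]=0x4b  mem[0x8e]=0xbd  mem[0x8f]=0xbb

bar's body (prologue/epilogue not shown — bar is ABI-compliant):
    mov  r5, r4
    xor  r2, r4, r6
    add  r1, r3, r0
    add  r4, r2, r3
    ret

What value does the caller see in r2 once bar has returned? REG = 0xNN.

REG = 0xd3

prologue: push r1 → mem[0x8f]=0x36, sp=0x8f
prologue: push r4 → mem[0x8e]=0xe2, sp=0x8e
body[0] mov  r5, r4 → r5=0xe2
body[1] xor  r2, r4, r6 → r2=0xd3
body[2] add  r1, r3, r0 → r1=0x53
body[3] add  r4, r2, r3 → r4=0xc4
epilogue: pop r4=0xe2, sp=0x8f
epilogue: pop r1=0x36, sp=0x90
r2 is caller-saved → body value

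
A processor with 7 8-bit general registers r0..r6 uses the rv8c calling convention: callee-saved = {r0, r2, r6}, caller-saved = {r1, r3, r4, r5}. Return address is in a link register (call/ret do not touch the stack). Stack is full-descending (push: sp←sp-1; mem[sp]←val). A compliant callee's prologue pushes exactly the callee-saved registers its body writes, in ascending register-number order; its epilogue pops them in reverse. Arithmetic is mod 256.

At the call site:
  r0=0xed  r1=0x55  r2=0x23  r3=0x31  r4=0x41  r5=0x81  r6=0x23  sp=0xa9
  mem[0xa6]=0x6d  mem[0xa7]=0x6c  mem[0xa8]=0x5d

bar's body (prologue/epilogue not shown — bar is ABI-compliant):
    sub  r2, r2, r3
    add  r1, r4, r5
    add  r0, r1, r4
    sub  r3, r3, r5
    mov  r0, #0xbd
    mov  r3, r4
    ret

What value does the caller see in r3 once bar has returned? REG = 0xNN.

REG = 0x41

prologue: push r0 -> mem[0xa8]=0xed, sp=0xa8
prologue: push r2 -> mem[0xa7]=0x23, sp=0xa7
body[0] sub  r2, r2, r3 -> r2=0xf2
body[1] add  r1, r4, r5 -> r1=0xc2
body[2] add  r0, r1, r4 -> r0=0x03
body[3] sub  r3, r3, r5 -> r3=0xb0
body[4] mov  r0, #0xbd -> r0=0xbd
body[5] mov  r3, r4 -> r3=0x41
epilogue: pop r2=0x23, sp=0xa8
epilogue: pop r0=0xed, sp=0xa9
r3 is caller-saved -> body value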